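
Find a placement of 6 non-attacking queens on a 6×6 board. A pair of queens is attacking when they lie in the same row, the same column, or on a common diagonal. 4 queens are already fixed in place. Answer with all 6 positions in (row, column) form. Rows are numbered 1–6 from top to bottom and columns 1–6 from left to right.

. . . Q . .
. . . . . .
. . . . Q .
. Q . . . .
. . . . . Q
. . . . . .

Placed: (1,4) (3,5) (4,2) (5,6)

Row 2: attacked by (1,4)→{3,4,5}; (3,5)→{4,5,6}; (4,2)→{2,4}; (5,6)→{3,6}. Safe: 1. Place at column 1.
Row 6: attacked by (1,4)→{4}; (2,1)→{1,5}; (3,5)→{2,5}; (4,2)→{2,4}; (5,6)→{5,6}. Safe: 3. Place at column 3.
Columns [4, 1, 5, 2, 6, 3], r−c [-3, 1, -2, 2, -1, 3], r+c [5, 3, 8, 6, 11, 9] are all distinct, so no two queens attack.

(1,4) (2,1) (3,5) (4,2) (5,6) (6,3)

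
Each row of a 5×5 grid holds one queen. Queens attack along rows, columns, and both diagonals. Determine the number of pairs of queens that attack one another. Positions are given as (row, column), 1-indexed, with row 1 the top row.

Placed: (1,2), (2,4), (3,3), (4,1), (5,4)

2

Same column: (2,4)–(5,4) (column 4).
Same diagonal: (2,4)–(3,3) (|2−3| = |4−3| = 1).
Total attacking pairs: 2.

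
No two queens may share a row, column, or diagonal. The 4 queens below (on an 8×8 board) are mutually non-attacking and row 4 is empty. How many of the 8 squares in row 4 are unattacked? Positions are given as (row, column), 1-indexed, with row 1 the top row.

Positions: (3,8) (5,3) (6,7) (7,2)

2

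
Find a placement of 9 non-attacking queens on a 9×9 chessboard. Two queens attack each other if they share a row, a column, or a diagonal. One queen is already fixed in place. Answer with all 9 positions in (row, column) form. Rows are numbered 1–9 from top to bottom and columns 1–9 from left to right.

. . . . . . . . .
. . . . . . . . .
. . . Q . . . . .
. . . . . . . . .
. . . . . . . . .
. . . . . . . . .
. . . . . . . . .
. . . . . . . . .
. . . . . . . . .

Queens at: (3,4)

(1,5) (2,9) (3,4) (4,6) (5,8) (6,2) (7,7) (8,1) (9,3)

Row 1: attacked by (3,4)→{2,4,6}. Safe: 1, 3, 5, 7, 8, 9. Place at column 5.
Row 2: attacked by (1,5)→{4,5,6}; (3,4)→{3,4,5}. Safe: 1, 2, 7, 8, 9. Place at column 9.
Row 4: attacked by (1,5)→{2,5,8}; (2,9)→{7,9}; (3,4)→{3,4,5}. Safe: 1, 6. Place at column 6.
Row 5: attacked by (1,5)→{1,5,9}; (2,9)→{6,9}; (3,4)→{2,4,6}; (4,6)→{5,6,7}. Safe: 3, 8. Place at column 8.
Row 6: attacked by (1,5)→{5}; (2,9)→{5,9}; (3,4)→{1,4,7}; (4,6)→{4,6,8}; (5,8)→{7,8,9}. Safe: 2, 3. Place at column 2.
Row 7: attacked by (1,5)→{5}; (2,9)→{4,9}; (3,4)→{4,8}; (4,6)→{3,6,9}; (5,8)→{6,8}; (6,2)→{1,2,3}. Safe: 7. Place at column 7.
Row 8: attacked by (1,5)→{5}; (2,9)→{3,9}; (3,4)→{4,9}; (4,6)→{2,6}; (5,8)→{5,8}; (6,2)→{2,4}; (7,7)→{6,7,8}. Safe: 1. Place at column 1.
Row 9: attacked by (1,5)→{5}; (2,9)→{2,9}; (3,4)→{4}; (4,6)→{1,6}; (5,8)→{4,8}; (6,2)→{2,5}; (7,7)→{5,7,9}; (8,1)→{1,2}. Safe: 3. Place at column 3.
Columns [5, 9, 4, 6, 8, 2, 7, 1, 3], r−c [-4, -7, -1, -2, -3, 4, 0, 7, 6], r+c [6, 11, 7, 10, 13, 8, 14, 9, 12] are all distinct, so no two queens attack.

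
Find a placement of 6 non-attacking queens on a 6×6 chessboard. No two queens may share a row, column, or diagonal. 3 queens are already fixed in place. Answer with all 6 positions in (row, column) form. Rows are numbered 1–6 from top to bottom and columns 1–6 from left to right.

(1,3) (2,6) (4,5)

Row 3: attacked by (1,3)→{1,3,5}; (2,6)→{5,6}; (4,5)→{4,5,6}. Safe: 2. Place at column 2.
Row 5: attacked by (1,3)→{3}; (2,6)→{3,6}; (3,2)→{2,4}; (4,5)→{4,5,6}. Safe: 1. Place at column 1.
Row 6: attacked by (1,3)→{3}; (2,6)→{2,6}; (3,2)→{2,5}; (4,5)→{3,5}; (5,1)→{1,2}. Safe: 4. Place at column 4.
Columns [3, 6, 2, 5, 1, 4], r−c [-2, -4, 1, -1, 4, 2], r+c [4, 8, 5, 9, 6, 10] are all distinct, so no two queens attack.

(1,3) (2,6) (3,2) (4,5) (5,1) (6,4)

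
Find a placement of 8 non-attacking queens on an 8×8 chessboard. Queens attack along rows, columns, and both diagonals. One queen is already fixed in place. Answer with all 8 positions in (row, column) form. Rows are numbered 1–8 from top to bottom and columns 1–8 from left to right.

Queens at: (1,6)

(1,6) (2,2) (3,7) (4,1) (5,3) (6,5) (7,8) (8,4)

Row 2: attacked by (1,6)→{5,6,7}. Safe: 1, 2, 3, 4, 8. Place at column 2.
Row 3: attacked by (1,6)→{4,6,8}; (2,2)→{1,2,3}. Safe: 5, 7. Place at column 7.
Row 4: attacked by (1,6)→{3,6}; (2,2)→{2,4}; (3,7)→{6,7,8}. Safe: 1, 5. Place at column 1.
Row 5: attacked by (1,6)→{2,6}; (2,2)→{2,5}; (3,7)→{5,7}; (4,1)→{1,2}. Safe: 3, 4, 8. Place at column 3.
Row 6: attacked by (1,6)→{1,6}; (2,2)→{2,6}; (3,7)→{4,7}; (4,1)→{1,3}; (5,3)→{2,3,4}. Safe: 5, 8. Place at column 5.
Row 7: attacked by (1,6)→{6}; (2,2)→{2,7}; (3,7)→{3,7}; (4,1)→{1,4}; (5,3)→{1,3,5}; (6,5)→{4,5,6}. Safe: 8. Place at column 8.
Row 8: attacked by (1,6)→{6}; (2,2)→{2,8}; (3,7)→{2,7}; (4,1)→{1,5}; (5,3)→{3,6}; (6,5)→{3,5,7}; (7,8)→{7,8}. Safe: 4. Place at column 4.
Columns [6, 2, 7, 1, 3, 5, 8, 4], r−c [-5, 0, -4, 3, 2, 1, -1, 4], r+c [7, 4, 10, 5, 8, 11, 15, 12] are all distinct, so no two queens attack.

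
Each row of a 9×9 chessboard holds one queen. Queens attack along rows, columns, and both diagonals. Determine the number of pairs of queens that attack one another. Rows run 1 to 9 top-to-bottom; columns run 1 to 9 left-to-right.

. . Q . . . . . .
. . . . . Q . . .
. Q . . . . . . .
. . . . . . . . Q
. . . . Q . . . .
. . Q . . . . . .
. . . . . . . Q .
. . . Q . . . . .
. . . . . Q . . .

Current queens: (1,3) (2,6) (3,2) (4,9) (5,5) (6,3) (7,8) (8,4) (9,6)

4

Same column: (1,3)–(6,3) (column 3); (2,6)–(9,6) (column 6).
Same diagonal: (6,3)–(9,6) (|6−9| = |3−6| = 3); (7,8)–(9,6) (|7−9| = |8−6| = 2).
Total attacking pairs: 4.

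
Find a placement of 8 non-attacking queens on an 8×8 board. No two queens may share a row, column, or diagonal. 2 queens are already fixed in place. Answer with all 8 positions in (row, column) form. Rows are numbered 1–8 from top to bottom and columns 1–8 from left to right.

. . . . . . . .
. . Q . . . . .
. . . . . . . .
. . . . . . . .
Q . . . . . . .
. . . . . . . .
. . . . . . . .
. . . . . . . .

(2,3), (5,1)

(1,6) (2,3) (3,5) (4,7) (5,1) (6,4) (7,2) (8,8)

Row 1: attacked by (2,3)→{2,3,4}; (5,1)→{1,5}. Safe: 6, 7, 8. Place at column 6.
Row 3: attacked by (1,6)→{4,6,8}; (2,3)→{2,3,4}; (5,1)→{1,3}. Safe: 5, 7. Place at column 5.
Row 4: attacked by (1,6)→{3,6}; (2,3)→{1,3,5}; (3,5)→{4,5,6}; (5,1)→{1,2}. Safe: 7, 8. Place at column 7.
Row 6: attacked by (1,6)→{1,6}; (2,3)→{3,7}; (3,5)→{2,5,8}; (4,7)→{5,7}; (5,1)→{1,2}. Safe: 4. Place at column 4.
Row 7: attacked by (1,6)→{6}; (2,3)→{3,8}; (3,5)→{1,5}; (4,7)→{4,7}; (5,1)→{1,3}; (6,4)→{3,4,5}. Safe: 2. Place at column 2.
Row 8: attacked by (1,6)→{6}; (2,3)→{3}; (3,5)→{5}; (4,7)→{3,7}; (5,1)→{1,4}; (6,4)→{2,4,6}; (7,2)→{1,2,3}. Safe: 8. Place at column 8.
Columns [6, 3, 5, 7, 1, 4, 2, 8], r−c [-5, -1, -2, -3, 4, 2, 5, 0], r+c [7, 5, 8, 11, 6, 10, 9, 16] are all distinct, so no two queens attack.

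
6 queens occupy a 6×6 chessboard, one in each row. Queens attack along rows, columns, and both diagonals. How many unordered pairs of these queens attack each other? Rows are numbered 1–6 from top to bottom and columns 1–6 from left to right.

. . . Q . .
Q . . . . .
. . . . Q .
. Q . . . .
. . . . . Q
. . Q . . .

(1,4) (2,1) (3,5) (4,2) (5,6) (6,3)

0

All columns are distinct and no two queens satisfy |Δrow| = |Δcol|, so no pair attacks.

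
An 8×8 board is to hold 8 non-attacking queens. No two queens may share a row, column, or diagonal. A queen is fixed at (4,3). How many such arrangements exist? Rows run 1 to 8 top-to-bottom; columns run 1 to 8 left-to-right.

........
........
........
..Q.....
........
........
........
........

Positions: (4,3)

Branch on row 1: col 1 → 1; col 2 → 1; col 4 → 6; col 5 → 1; col 7 → 1; col 8 → 2.
Sum: 1 + 1 + 6 + 1 + 1 + 2 = 12.

12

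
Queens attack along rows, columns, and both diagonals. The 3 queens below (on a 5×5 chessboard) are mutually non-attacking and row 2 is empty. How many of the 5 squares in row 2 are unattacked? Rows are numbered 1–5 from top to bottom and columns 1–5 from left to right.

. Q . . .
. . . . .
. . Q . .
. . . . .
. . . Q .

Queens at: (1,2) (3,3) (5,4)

1

(1,2) attacks row 2 at column 2 and diagonals 1, 3.
(3,3) attacks row 2 at column 3 and diagonals 2, 4.
(5,4) attacks row 2 at column 4 and diagonals 1.
Attacked columns: {1, 2, 3, 4}. Safe: {5}.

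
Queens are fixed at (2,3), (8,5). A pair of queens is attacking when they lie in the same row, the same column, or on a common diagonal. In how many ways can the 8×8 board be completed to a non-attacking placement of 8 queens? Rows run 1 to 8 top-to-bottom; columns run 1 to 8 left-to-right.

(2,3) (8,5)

Branch on row 1: col 1 → 0; col 6 → 3; col 7 → 0; col 8 → 0.
Sum: 0 + 3 + 0 + 0 = 3.

3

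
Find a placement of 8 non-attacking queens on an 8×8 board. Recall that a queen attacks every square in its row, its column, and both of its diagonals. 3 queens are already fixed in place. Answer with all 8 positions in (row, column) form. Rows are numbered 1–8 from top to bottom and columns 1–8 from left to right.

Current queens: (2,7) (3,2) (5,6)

(1,3) (2,7) (3,2) (4,8) (5,6) (6,4) (7,1) (8,5)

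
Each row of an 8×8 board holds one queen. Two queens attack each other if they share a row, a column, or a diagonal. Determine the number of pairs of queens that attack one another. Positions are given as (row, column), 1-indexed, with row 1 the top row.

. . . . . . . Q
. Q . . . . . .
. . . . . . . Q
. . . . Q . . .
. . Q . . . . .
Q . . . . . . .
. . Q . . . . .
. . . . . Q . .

4

Same column: (1,8)–(3,8) (column 8); (5,3)–(7,3) (column 3).
Same diagonal: (1,8)–(4,5) (|1−4| = |8−5| = 3); (5,3)–(8,6) (|5−8| = |3−6| = 3).
Total attacking pairs: 4.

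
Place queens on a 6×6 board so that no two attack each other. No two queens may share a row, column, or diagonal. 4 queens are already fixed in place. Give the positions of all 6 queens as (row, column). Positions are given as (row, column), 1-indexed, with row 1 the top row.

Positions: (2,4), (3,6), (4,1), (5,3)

(1,2) (2,4) (3,6) (4,1) (5,3) (6,5)

Row 1: attacked by (2,4)→{3,4,5}; (3,6)→{4,6}; (4,1)→{1,4}; (5,3)→{3}. Safe: 2. Place at column 2.
Row 6: attacked by (1,2)→{2}; (2,4)→{4}; (3,6)→{3,6}; (4,1)→{1,3}; (5,3)→{2,3,4}. Safe: 5. Place at column 5.
Columns [2, 4, 6, 1, 3, 5], r−c [-1, -2, -3, 3, 2, 1], r+c [3, 6, 9, 5, 8, 11] are all distinct, so no two queens attack.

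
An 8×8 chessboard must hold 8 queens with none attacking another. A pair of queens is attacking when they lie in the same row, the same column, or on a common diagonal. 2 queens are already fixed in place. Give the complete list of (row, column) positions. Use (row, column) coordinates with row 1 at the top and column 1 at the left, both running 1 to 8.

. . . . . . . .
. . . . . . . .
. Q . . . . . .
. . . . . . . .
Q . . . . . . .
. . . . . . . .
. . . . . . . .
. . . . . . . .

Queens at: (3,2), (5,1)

(1,6) (2,8) (3,2) (4,4) (5,1) (6,7) (7,5) (8,3)

Row 1: attacked by (3,2)→{2,4}; (5,1)→{1,5}. Safe: 3, 6, 7, 8. Place at column 6.
Row 2: attacked by (1,6)→{5,6,7}; (3,2)→{1,2,3}; (5,1)→{1,4}. Safe: 8. Place at column 8.
Row 4: attacked by (1,6)→{3,6}; (2,8)→{6,8}; (3,2)→{1,2,3}; (5,1)→{1,2}. Safe: 4, 5, 7. Place at column 4.
Row 6: attacked by (1,6)→{1,6}; (2,8)→{4,8}; (3,2)→{2,5}; (4,4)→{2,4,6}; (5,1)→{1,2}. Safe: 3, 7. Place at column 7.
Row 7: attacked by (1,6)→{6}; (2,8)→{3,8}; (3,2)→{2,6}; (4,4)→{1,4,7}; (5,1)→{1,3}; (6,7)→{6,7,8}. Safe: 5. Place at column 5.
Row 8: attacked by (1,6)→{6}; (2,8)→{2,8}; (3,2)→{2,7}; (4,4)→{4,8}; (5,1)→{1,4}; (6,7)→{5,7}; (7,5)→{4,5,6}. Safe: 3. Place at column 3.
Columns [6, 8, 2, 4, 1, 7, 5, 3], r−c [-5, -6, 1, 0, 4, -1, 2, 5], r+c [7, 10, 5, 8, 6, 13, 12, 11] are all distinct, so no two queens attack.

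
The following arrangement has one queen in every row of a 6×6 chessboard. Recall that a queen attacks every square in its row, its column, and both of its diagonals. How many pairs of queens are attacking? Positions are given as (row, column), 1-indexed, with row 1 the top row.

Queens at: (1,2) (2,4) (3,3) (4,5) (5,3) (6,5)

Same column: (3,3)–(5,3) (column 3); (4,5)–(6,5) (column 5).
Same diagonal: (1,2)–(4,5) (|1−4| = |2−5| = 3); (2,4)–(3,3) (|2−3| = |4−3| = 1).
Total attacking pairs: 4.

4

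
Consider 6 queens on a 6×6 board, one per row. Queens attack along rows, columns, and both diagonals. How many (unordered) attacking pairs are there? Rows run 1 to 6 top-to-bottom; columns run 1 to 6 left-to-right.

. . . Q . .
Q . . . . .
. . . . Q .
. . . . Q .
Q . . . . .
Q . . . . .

Same column: (2,1)–(5,1) (column 1); (2,1)–(6,1) (column 1); (3,5)–(4,5) (column 5); (5,1)–(6,1) (column 1).
Total attacking pairs: 4.

4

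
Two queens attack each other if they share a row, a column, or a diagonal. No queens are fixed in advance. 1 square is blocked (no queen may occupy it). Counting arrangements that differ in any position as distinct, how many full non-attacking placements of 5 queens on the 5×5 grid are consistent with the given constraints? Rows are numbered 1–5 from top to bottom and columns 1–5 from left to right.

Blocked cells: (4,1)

Branch on row 1: col 1 → 2; col 2 → 1; col 3 → 2; col 4 → 2; col 5 → 1.
Sum: 2 + 1 + 2 + 2 + 1 = 8.

8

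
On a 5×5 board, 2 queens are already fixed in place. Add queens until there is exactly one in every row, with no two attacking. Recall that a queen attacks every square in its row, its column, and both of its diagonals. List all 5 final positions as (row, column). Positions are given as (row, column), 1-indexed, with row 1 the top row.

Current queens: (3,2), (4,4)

(1,3) (2,5) (3,2) (4,4) (5,1)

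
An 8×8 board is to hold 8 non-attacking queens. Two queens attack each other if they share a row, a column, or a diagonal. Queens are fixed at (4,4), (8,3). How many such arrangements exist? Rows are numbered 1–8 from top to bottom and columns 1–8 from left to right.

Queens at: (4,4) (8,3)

Branch on row 1: col 2 → 1; col 5 → 1; col 6 → 1; col 8 → 0.
Sum: 1 + 1 + 1 + 0 = 3.

3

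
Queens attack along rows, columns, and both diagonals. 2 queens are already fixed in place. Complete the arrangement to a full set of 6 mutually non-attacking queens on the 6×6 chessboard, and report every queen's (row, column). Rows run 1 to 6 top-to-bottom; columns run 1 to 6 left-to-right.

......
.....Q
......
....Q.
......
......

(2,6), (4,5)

(1,3) (2,6) (3,2) (4,5) (5,1) (6,4)

Row 1: attacked by (2,6)→{5,6}; (4,5)→{2,5}. Safe: 1, 3, 4. Place at column 3.
Row 3: attacked by (1,3)→{1,3,5}; (2,6)→{5,6}; (4,5)→{4,5,6}. Safe: 2. Place at column 2.
Row 5: attacked by (1,3)→{3}; (2,6)→{3,6}; (3,2)→{2,4}; (4,5)→{4,5,6}. Safe: 1. Place at column 1.
Row 6: attacked by (1,3)→{3}; (2,6)→{2,6}; (3,2)→{2,5}; (4,5)→{3,5}; (5,1)→{1,2}. Safe: 4. Place at column 4.
Columns [3, 6, 2, 5, 1, 4], r−c [-2, -4, 1, -1, 4, 2], r+c [4, 8, 5, 9, 6, 10] are all distinct, so no two queens attack.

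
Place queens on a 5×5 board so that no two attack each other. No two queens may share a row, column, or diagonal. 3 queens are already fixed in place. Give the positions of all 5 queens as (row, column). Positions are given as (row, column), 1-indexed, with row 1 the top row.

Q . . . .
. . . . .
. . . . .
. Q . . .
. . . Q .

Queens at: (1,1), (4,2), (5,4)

Row 2: attacked by (1,1)→{1,2}; (4,2)→{2,4}; (5,4)→{1,4}. Safe: 3, 5. Place at column 3.
Row 3: attacked by (1,1)→{1,3}; (2,3)→{2,3,4}; (4,2)→{1,2,3}; (5,4)→{2,4}. Safe: 5. Place at column 5.
Columns [1, 3, 5, 2, 4], r−c [0, -1, -2, 2, 1], r+c [2, 5, 8, 6, 9] are all distinct, so no two queens attack.

(1,1) (2,3) (3,5) (4,2) (5,4)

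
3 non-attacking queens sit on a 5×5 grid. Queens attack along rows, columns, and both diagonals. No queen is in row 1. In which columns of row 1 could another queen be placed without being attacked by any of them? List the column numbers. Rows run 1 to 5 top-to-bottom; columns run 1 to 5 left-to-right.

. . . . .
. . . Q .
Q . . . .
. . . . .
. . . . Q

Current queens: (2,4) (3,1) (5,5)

(2,4) attacks row 1 at column 4 and diagonals 3, 5.
(3,1) attacks row 1 at column 1 and diagonals 3.
(5,5) attacks row 1 at column 5 and diagonals 1.
Attacked columns: {1, 3, 4, 5}. Safe: {2}.

columns 2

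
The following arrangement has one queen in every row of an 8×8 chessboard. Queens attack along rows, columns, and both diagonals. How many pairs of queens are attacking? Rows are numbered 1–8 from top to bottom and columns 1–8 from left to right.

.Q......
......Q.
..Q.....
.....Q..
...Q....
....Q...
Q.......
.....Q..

3

Same column: (4,6)–(8,6) (column 6).
Same diagonal: (2,7)–(5,4) (|2−5| = |7−4| = 3); (5,4)–(6,5) (|5−6| = |4−5| = 1).
Total attacking pairs: 3.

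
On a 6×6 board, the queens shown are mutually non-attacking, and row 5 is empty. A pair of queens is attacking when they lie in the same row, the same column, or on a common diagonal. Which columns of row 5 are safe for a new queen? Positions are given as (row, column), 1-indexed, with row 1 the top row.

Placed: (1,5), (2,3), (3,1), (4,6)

(1,5) attacks row 5 at column 5 and diagonals 1.
(2,3) attacks row 5 at column 3 and diagonals 6.
(3,1) attacks row 5 at column 1 and diagonals 3.
(4,6) attacks row 5 at column 6 and diagonals 5.
Attacked columns: {1, 3, 5, 6}. Safe: {2, 4}.

columns 2, 4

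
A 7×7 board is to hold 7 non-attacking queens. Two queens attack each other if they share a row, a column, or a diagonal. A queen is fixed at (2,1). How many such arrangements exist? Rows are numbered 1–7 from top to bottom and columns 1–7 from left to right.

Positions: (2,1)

7

Branch on row 1: col 3 → 2; col 4 → 2; col 5 → 2; col 6 → 1; col 7 → 0.
Sum: 2 + 2 + 2 + 1 + 0 = 7.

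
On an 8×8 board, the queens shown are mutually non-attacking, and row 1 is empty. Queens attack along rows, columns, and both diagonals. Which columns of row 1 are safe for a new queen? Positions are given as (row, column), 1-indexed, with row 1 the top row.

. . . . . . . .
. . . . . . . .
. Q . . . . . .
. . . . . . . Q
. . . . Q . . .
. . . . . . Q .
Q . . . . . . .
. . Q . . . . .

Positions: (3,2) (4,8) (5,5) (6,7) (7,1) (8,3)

(3,2) attacks row 1 at column 2 and diagonals 4.
(4,8) attacks row 1 at column 8 and diagonals 5.
(5,5) attacks row 1 at column 5 and diagonals 1.
(6,7) attacks row 1 at column 7 and diagonals 2.
(7,1) attacks row 1 at column 1 and diagonals 7.
(8,3) attacks row 1 at column 3.
Attacked columns: {1, 2, 3, 4, 5, 7, 8}. Safe: {6}.

columns 6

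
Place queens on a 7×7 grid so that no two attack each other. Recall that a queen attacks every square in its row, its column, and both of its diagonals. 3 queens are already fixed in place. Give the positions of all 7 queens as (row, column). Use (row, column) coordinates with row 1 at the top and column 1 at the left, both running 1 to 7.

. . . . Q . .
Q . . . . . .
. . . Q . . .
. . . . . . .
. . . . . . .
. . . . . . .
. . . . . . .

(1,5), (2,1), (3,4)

Row 4: attacked by (1,5)→{2,5}; (2,1)→{1,3}; (3,4)→{3,4,5}. Safe: 6, 7. Place at column 7.
Row 5: attacked by (1,5)→{1,5}; (2,1)→{1,4}; (3,4)→{2,4,6}; (4,7)→{6,7}. Safe: 3. Place at column 3.
Row 6: attacked by (1,5)→{5}; (2,1)→{1,5}; (3,4)→{1,4,7}; (4,7)→{5,7}; (5,3)→{2,3,4}. Safe: 6. Place at column 6.
Row 7: attacked by (1,5)→{5}; (2,1)→{1,6}; (3,4)→{4}; (4,7)→{4,7}; (5,3)→{1,3,5}; (6,6)→{5,6,7}. Safe: 2. Place at column 2.
Columns [5, 1, 4, 7, 3, 6, 2], r−c [-4, 1, -1, -3, 2, 0, 5], r+c [6, 3, 7, 11, 8, 12, 9] are all distinct, so no two queens attack.

(1,5) (2,1) (3,4) (4,7) (5,3) (6,6) (7,2)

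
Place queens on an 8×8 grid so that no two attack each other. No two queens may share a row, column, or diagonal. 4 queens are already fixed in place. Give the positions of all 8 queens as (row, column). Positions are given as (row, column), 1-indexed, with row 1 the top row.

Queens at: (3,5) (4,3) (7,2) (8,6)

Row 1: attacked by (3,5)→{3,5,7}; (4,3)→{3,6}; (7,2)→{2,8}; (8,6)→{6}. Safe: 1, 4. Place at column 4.
Row 2: attacked by (1,4)→{3,4,5}; (3,5)→{4,5,6}; (4,3)→{1,3,5}; (7,2)→{2,7}; (8,6)→{6}. Safe: 8. Place at column 8.
Row 5: attacked by (1,4)→{4,8}; (2,8)→{5,8}; (3,5)→{3,5,7}; (4,3)→{2,3,4}; (7,2)→{2,4}; (8,6)→{3,6}. Safe: 1. Place at column 1.
Row 6: attacked by (1,4)→{4}; (2,8)→{4,8}; (3,5)→{2,5,8}; (4,3)→{1,3,5}; (5,1)→{1,2}; (7,2)→{1,2,3}; (8,6)→{4,6,8}. Safe: 7. Place at column 7.
Columns [4, 8, 5, 3, 1, 7, 2, 6], r−c [-3, -6, -2, 1, 4, -1, 5, 2], r+c [5, 10, 8, 7, 6, 13, 9, 14] are all distinct, so no two queens attack.

(1,4) (2,8) (3,5) (4,3) (5,1) (6,7) (7,2) (8,6)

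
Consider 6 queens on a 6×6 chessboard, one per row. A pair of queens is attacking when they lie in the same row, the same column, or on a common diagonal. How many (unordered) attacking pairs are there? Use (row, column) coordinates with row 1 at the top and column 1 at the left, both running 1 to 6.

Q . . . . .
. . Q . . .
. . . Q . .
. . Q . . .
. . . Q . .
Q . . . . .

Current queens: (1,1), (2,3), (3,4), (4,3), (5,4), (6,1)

Same column: (1,1)–(6,1) (column 1); (2,3)–(4,3) (column 3); (3,4)–(5,4) (column 4).
Same diagonal: (2,3)–(3,4) (|2−3| = |3−4| = 1); (3,4)–(4,3) (|3−4| = |4−3| = 1); (3,4)–(6,1) (|3−6| = |4−1| = 3); (4,3)–(5,4) (|4−5| = |3−4| = 1); (4,3)–(6,1) (|4−6| = |3−1| = 2).
Total attacking pairs: 8.

8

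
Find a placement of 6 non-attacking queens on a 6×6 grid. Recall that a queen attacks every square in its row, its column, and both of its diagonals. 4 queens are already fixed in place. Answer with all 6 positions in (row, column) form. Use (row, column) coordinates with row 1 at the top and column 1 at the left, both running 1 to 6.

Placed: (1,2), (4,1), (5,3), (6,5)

(1,2) (2,4) (3,6) (4,1) (5,3) (6,5)

Row 2: attacked by (1,2)→{1,2,3}; (4,1)→{1,3}; (5,3)→{3,6}; (6,5)→{1,5}. Safe: 4. Place at column 4.
Row 3: attacked by (1,2)→{2,4}; (2,4)→{3,4,5}; (4,1)→{1,2}; (5,3)→{1,3,5}; (6,5)→{2,5}. Safe: 6. Place at column 6.
Columns [2, 4, 6, 1, 3, 5], r−c [-1, -2, -3, 3, 2, 1], r+c [3, 6, 9, 5, 8, 11] are all distinct, so no two queens attack.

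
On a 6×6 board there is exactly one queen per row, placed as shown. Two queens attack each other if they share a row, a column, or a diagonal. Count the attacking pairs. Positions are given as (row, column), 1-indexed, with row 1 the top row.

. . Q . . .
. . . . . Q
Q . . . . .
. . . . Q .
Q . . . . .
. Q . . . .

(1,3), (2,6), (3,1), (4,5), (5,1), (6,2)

4

Same column: (3,1)–(5,1) (column 1).
Same diagonal: (1,3)–(3,1) (|1−3| = |3−1| = 2); (2,6)–(6,2) (|2−6| = |6−2| = 4); (5,1)–(6,2) (|5−6| = |1−2| = 1).
Total attacking pairs: 4.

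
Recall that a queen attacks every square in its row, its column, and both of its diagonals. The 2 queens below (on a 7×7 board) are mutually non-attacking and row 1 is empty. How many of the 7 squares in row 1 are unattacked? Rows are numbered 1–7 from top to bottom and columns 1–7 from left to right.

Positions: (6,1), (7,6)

5

(6,1) attacks row 1 at column 1 and diagonals 6.
(7,6) attacks row 1 at column 6.
Attacked columns: {1, 6}. Safe: {2, 3, 4, 5, 7}.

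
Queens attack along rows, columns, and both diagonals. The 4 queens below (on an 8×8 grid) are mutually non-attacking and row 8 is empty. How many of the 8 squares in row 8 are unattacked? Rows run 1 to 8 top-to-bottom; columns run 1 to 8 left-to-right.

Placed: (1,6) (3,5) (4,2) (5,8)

4

(1,6) attacks row 8 at column 6.
(3,5) attacks row 8 at column 5.
(4,2) attacks row 8 at column 2 and diagonals 6.
(5,8) attacks row 8 at column 8 and diagonals 5.
Attacked columns: {2, 5, 6, 8}. Safe: {1, 3, 4, 7}.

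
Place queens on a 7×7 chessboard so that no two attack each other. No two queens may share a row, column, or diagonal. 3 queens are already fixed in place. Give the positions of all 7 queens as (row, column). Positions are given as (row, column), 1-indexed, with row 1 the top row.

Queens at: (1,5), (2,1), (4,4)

(1,5) (2,1) (3,6) (4,4) (5,2) (6,7) (7,3)

Row 3: attacked by (1,5)→{3,5,7}; (2,1)→{1,2}; (4,4)→{3,4,5}. Safe: 6. Place at column 6.
Row 5: attacked by (1,5)→{1,5}; (2,1)→{1,4}; (3,6)→{4,6}; (4,4)→{3,4,5}. Safe: 2, 7. Place at column 2.
Row 6: attacked by (1,5)→{5}; (2,1)→{1,5}; (3,6)→{3,6}; (4,4)→{2,4,6}; (5,2)→{1,2,3}. Safe: 7. Place at column 7.
Row 7: attacked by (1,5)→{5}; (2,1)→{1,6}; (3,6)→{2,6}; (4,4)→{1,4,7}; (5,2)→{2,4}; (6,7)→{6,7}. Safe: 3. Place at column 3.
Columns [5, 1, 6, 4, 2, 7, 3], r−c [-4, 1, -3, 0, 3, -1, 4], r+c [6, 3, 9, 8, 7, 13, 10] are all distinct, so no two queens attack.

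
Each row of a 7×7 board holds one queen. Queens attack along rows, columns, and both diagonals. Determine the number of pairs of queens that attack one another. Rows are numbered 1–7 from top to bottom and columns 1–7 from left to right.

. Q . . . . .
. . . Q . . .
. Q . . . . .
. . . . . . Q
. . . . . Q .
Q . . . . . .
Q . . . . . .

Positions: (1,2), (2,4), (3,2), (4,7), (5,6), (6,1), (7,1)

4

Same column: (1,2)–(3,2) (column 2); (6,1)–(7,1) (column 1).
Same diagonal: (1,2)–(5,6) (|1−5| = |2−6| = 4); (4,7)–(5,6) (|4−5| = |7−6| = 1).
Total attacking pairs: 4.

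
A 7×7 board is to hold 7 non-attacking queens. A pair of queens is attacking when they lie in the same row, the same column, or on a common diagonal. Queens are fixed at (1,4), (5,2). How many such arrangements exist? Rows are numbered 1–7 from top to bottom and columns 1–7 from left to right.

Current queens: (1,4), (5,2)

Branch on row 2: col 1 → 1; col 6 → 0; col 7 → 1.
Sum: 1 + 0 + 1 = 2.

2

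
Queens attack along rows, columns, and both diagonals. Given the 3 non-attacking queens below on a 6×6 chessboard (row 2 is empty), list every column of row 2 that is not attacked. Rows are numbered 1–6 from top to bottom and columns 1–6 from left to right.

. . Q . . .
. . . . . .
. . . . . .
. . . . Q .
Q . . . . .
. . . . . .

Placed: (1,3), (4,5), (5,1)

columns 6

(1,3) attacks row 2 at column 3 and diagonals 2, 4.
(4,5) attacks row 2 at column 5 and diagonals 3.
(5,1) attacks row 2 at column 1 and diagonals 4.
Attacked columns: {1, 2, 3, 4, 5}. Safe: {6}.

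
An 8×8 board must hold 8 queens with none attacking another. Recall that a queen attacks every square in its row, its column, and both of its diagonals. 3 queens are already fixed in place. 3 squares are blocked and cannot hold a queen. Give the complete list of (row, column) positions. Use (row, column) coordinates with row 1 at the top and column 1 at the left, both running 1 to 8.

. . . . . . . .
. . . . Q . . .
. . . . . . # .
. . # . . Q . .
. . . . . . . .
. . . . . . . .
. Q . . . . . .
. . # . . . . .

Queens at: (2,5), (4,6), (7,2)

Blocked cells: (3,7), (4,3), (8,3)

(1,1) (2,5) (3,8) (4,6) (5,3) (6,7) (7,2) (8,4)

Row 1: attacked by (2,5)→{4,5,6}; (4,6)→{3,6}; (7,2)→{2,8}. Safe: 1, 7. Place at column 1.
Row 3: attacked by (1,1)→{1,3}; (2,5)→{4,5,6}; (4,6)→{5,6,7}; (7,2)→{2,6}. Blocked: 7. Safe: 8. Place at column 8.
Row 5: attacked by (1,1)→{1,5}; (2,5)→{2,5,8}; (3,8)→{6,8}; (4,6)→{5,6,7}; (7,2)→{2,4}. Safe: 3. Place at column 3.
Row 6: attacked by (1,1)→{1,6}; (2,5)→{1,5}; (3,8)→{5,8}; (4,6)→{4,6,8}; (5,3)→{2,3,4}; (7,2)→{1,2,3}. Safe: 7. Place at column 7.
Row 8: attacked by (1,1)→{1,8}; (2,5)→{5}; (3,8)→{3,8}; (4,6)→{2,6}; (5,3)→{3,6}; (6,7)→{5,7}; (7,2)→{1,2,3}. Blocked: 3. Safe: 4. Place at column 4.
Columns [1, 5, 8, 6, 3, 7, 2, 4], r−c [0, -3, -5, -2, 2, -1, 5, 4], r+c [2, 7, 11, 10, 8, 13, 9, 12] are all distinct, so no two queens attack.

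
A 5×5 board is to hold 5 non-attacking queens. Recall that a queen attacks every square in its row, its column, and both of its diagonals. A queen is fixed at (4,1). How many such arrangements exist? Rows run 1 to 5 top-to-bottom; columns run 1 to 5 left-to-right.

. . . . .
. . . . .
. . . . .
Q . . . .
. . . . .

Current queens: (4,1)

Branch on row 1: col 2 → 1; col 3 → 0; col 5 → 1.
Sum: 1 + 0 + 1 = 2.

2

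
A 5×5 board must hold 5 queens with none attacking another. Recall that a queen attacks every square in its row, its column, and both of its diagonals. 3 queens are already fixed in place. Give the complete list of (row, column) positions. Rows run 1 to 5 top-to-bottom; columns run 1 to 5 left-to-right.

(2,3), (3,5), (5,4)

Row 1: attacked by (2,3)→{2,3,4}; (3,5)→{3,5}; (5,4)→{4}. Safe: 1. Place at column 1.
Row 4: attacked by (1,1)→{1,4}; (2,3)→{1,3,5}; (3,5)→{4,5}; (5,4)→{3,4,5}. Safe: 2. Place at column 2.
Columns [1, 3, 5, 2, 4], r−c [0, -1, -2, 2, 1], r+c [2, 5, 8, 6, 9] are all distinct, so no two queens attack.

(1,1) (2,3) (3,5) (4,2) (5,4)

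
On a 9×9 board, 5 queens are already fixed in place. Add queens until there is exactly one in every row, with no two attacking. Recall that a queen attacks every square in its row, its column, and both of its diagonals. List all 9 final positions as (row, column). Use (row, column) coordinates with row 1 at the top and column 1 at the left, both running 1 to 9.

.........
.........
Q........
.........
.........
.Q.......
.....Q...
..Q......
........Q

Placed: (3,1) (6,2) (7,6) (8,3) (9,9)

Row 1: attacked by (3,1)→{1,3}; (6,2)→{2,7}; (7,6)→{6}; (8,3)→{3}; (9,9)→{1,9}. Safe: 4, 5, 8. Place at column 4.
Row 2: attacked by (1,4)→{3,4,5}; (3,1)→{1,2}; (6,2)→{2,6}; (7,6)→{1,6}; (8,3)→{3,9}; (9,9)→{2,9}. Safe: 7, 8. Place at column 8.
Row 4: attacked by (1,4)→{1,4,7}; (2,8)→{6,8}; (3,1)→{1,2}; (6,2)→{2,4}; (7,6)→{3,6,9}; (8,3)→{3,7}; (9,9)→{4,9}. Safe: 5. Place at column 5.
Row 5: attacked by (1,4)→{4,8}; (2,8)→{5,8}; (3,1)→{1,3}; (4,5)→{4,5,6}; (6,2)→{1,2,3}; (7,6)→{4,6,8}; (8,3)→{3,6}; (9,9)→{5,9}. Safe: 7. Place at column 7.
Columns [4, 8, 1, 5, 7, 2, 6, 3, 9], r−c [-3, -6, 2, -1, -2, 4, 1, 5, 0], r+c [5, 10, 4, 9, 12, 8, 13, 11, 18] are all distinct, so no two queens attack.

(1,4) (2,8) (3,1) (4,5) (5,7) (6,2) (7,6) (8,3) (9,9)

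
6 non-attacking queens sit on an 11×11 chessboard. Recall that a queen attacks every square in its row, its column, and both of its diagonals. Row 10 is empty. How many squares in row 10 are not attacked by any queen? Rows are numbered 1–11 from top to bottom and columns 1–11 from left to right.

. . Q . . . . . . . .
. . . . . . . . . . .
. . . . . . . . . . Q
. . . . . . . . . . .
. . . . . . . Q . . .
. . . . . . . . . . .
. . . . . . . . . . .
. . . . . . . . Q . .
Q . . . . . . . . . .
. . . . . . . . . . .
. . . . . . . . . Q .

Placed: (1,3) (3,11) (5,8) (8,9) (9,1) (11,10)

(1,3) attacks row 10 at column 3.
(3,11) attacks row 10 at column 11 and diagonals 4.
(5,8) attacks row 10 at column 8 and diagonals 3.
(8,9) attacks row 10 at column 9 and diagonals 7, 11.
(9,1) attacks row 10 at column 1 and diagonals 2.
(11,10) attacks row 10 at column 10 and diagonals 9, 11.
Attacked columns: {1, 2, 3, 4, 7, 8, 9, 10, 11}. Safe: {5, 6}.

2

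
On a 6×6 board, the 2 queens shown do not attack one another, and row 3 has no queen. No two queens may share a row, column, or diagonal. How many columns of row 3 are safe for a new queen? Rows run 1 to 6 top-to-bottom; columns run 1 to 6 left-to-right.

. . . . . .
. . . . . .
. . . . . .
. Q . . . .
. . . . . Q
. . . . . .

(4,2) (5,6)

(4,2) attacks row 3 at column 2 and diagonals 1, 3.
(5,6) attacks row 3 at column 6 and diagonals 4.
Attacked columns: {1, 2, 3, 4, 6}. Safe: {5}.

1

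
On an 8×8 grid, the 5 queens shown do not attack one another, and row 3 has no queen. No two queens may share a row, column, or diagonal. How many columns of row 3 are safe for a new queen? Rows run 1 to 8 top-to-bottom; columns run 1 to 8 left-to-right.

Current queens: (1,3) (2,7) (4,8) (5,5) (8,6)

2

(1,3) attacks row 3 at column 3 and diagonals 1, 5.
(2,7) attacks row 3 at column 7 and diagonals 6, 8.
(4,8) attacks row 3 at column 8 and diagonals 7.
(5,5) attacks row 3 at column 5 and diagonals 3, 7.
(8,6) attacks row 3 at column 6 and diagonals 1.
Attacked columns: {1, 3, 5, 6, 7, 8}. Safe: {2, 4}.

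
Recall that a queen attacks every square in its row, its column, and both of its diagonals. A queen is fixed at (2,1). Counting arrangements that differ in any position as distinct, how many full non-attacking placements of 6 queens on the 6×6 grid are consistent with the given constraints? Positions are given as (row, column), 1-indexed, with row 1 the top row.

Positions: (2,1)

1

Branch on row 1: col 3 → 0; col 4 → 1; col 5 → 0; col 6 → 0.
Sum: 0 + 1 + 0 + 0 = 1.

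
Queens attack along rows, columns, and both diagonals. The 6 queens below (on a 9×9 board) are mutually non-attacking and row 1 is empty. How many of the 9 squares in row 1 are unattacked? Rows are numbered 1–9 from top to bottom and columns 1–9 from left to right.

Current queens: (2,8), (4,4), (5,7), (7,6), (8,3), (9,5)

(2,8) attacks row 1 at column 8 and diagonals 7, 9.
(4,4) attacks row 1 at column 4 and diagonals 1, 7.
(5,7) attacks row 1 at column 7 and diagonals 3.
(7,6) attacks row 1 at column 6.
(8,3) attacks row 1 at column 3.
(9,5) attacks row 1 at column 5.
Attacked columns: {1, 3, 4, 5, 6, 7, 8, 9}. Safe: {2}.

1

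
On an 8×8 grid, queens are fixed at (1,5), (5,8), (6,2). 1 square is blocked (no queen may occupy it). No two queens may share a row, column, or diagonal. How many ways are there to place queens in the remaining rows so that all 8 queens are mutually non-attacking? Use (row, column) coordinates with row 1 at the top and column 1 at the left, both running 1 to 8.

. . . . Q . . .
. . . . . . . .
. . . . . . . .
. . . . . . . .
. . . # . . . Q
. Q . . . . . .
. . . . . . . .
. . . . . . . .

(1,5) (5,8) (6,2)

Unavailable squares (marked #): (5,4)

2

Branch on row 2: col 1 → 1; col 3 → 1; col 7 → 0.
Sum: 1 + 1 + 0 = 2.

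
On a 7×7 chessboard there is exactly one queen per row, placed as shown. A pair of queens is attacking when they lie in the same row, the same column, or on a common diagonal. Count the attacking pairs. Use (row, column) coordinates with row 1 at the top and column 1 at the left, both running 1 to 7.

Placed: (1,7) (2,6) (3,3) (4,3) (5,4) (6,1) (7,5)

Same column: (3,3)–(4,3) (column 3).
Same diagonal: (1,7)–(2,6) (|1−2| = |7−6| = 1); (4,3)–(5,4) (|4−5| = |3−4| = 1); (4,3)–(6,1) (|4−6| = |3−1| = 2).
Total attacking pairs: 4.

4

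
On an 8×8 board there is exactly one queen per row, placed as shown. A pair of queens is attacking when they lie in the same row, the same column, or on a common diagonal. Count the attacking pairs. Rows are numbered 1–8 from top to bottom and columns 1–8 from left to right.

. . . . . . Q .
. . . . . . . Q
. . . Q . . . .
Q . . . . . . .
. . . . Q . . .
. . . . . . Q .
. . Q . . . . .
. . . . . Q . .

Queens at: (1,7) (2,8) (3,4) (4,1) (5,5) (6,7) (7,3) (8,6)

6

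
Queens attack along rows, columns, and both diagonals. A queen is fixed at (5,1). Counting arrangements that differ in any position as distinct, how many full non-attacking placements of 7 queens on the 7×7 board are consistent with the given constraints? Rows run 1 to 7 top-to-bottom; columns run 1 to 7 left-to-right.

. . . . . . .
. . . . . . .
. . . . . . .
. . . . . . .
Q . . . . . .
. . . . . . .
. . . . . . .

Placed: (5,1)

Branch on row 1: col 2 → 2; col 3 → 1; col 4 → 0; col 6 → 2; col 7 → 1.
Sum: 2 + 1 + 0 + 2 + 1 = 6.

6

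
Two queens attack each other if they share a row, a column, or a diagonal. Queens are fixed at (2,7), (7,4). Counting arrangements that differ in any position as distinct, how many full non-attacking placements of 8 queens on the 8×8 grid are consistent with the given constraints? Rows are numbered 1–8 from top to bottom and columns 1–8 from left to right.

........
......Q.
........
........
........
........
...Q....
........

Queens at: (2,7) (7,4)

3

Branch on row 1: col 1 → 0; col 2 → 0; col 3 → 1; col 5 → 2.
Sum: 0 + 0 + 1 + 2 = 3.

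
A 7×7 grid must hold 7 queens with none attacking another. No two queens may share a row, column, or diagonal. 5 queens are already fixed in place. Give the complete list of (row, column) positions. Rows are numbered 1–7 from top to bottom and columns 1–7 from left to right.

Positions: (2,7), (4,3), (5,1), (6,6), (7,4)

(1,2) (2,7) (3,5) (4,3) (5,1) (6,6) (7,4)

Row 1: attacked by (2,7)→{6,7}; (4,3)→{3,6}; (5,1)→{1,5}; (6,6)→{1,6}; (7,4)→{4}. Safe: 2. Place at column 2.
Row 3: attacked by (1,2)→{2,4}; (2,7)→{6,7}; (4,3)→{2,3,4}; (5,1)→{1,3}; (6,6)→{3,6}; (7,4)→{4}. Safe: 5. Place at column 5.
Columns [2, 7, 5, 3, 1, 6, 4], r−c [-1, -5, -2, 1, 4, 0, 3], r+c [3, 9, 8, 7, 6, 12, 11] are all distinct, so no two queens attack.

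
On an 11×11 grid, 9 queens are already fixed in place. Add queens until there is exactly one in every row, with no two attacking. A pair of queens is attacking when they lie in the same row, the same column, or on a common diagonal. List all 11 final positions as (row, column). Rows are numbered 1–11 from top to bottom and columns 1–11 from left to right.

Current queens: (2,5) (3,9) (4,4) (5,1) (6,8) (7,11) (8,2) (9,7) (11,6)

Row 1: attacked by (2,5)→{4,5,6}; (3,9)→{7,9,11}; (4,4)→{1,4,7}; (5,1)→{1,5}; (6,8)→{3,8}; (7,11)→{5,11}; (8,2)→{2,9}; (9,7)→{7}; (11,6)→{6}. Safe: 10. Place at column 10.
Row 10: attacked by (1,10)→{1,10}; (2,5)→{5}; (3,9)→{2,9}; (4,4)→{4,10}; (5,1)→{1,6}; (6,8)→{4,8}; (7,11)→{8,11}; (8,2)→{2,4}; (9,7)→{6,7,8}; (11,6)→{5,6,7}. Safe: 3. Place at column 3.
Columns [10, 5, 9, 4, 1, 8, 11, 2, 7, 3, 6], r−c [-9, -3, -6, 0, 4, -2, -4, 6, 2, 7, 5], r+c [11, 7, 12, 8, 6, 14, 18, 10, 16, 13, 17] are all distinct, so no two queens attack.

(1,10) (2,5) (3,9) (4,4) (5,1) (6,8) (7,11) (8,2) (9,7) (10,3) (11,6)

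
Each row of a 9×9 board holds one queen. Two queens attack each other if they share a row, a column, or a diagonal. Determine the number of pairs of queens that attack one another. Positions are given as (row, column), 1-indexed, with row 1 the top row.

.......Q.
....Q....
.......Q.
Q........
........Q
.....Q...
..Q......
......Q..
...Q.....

1

Same column: (1,8)–(3,8) (column 8).
Total attacking pairs: 1.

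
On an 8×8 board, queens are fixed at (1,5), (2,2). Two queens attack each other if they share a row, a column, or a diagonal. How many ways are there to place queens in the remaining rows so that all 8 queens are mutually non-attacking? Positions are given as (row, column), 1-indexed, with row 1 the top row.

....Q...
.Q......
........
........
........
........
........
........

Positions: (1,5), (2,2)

4

Branch on row 3: col 4 → 2; col 6 → 1; col 8 → 1.
Sum: 2 + 1 + 1 = 4.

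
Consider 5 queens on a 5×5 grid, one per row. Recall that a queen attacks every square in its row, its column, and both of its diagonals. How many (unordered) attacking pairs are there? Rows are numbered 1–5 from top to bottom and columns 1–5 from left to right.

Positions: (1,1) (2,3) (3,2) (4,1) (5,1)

6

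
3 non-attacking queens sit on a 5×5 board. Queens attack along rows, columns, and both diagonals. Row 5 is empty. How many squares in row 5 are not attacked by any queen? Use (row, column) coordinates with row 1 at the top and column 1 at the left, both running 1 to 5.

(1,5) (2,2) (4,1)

2

(1,5) attacks row 5 at column 5 and diagonals 1.
(2,2) attacks row 5 at column 2 and diagonals 5.
(4,1) attacks row 5 at column 1 and diagonals 2.
Attacked columns: {1, 2, 5}. Safe: {3, 4}.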